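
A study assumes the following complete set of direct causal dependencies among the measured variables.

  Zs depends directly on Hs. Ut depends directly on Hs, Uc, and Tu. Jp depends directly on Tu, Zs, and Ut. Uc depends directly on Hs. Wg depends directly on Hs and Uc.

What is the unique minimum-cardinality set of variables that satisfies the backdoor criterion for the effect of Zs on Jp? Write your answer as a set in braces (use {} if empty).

Variables eligible for adjustment (non-descendants of Zs, excluding Zs and Jp): {Hs, Tu, Uc, Ut, Wg}.
Backdoor paths from Zs to Jp:
  P1: Zs <- Hs -> Uc -> Ut <- Tu -> Jp
  P2: Zs <- Hs -> Uc -> Ut -> Jp
  P3: Zs <- Hs -> Ut <- Tu -> Jp
  P4: Zs <- Hs -> Ut -> Jp
  P5: Zs <- Hs -> Wg <- Uc -> Ut <- Tu -> Jp
  P6: Zs <- Hs -> Wg <- Uc -> Ut -> Jp
The empty set is not sufficient: P2 (Zs <- Hs -> Uc -> Ut -> Jp) has no collider blocking it and no conditioned non-collider, so it is open.
Try {Hs}:
  P1: blocked at fork node Hs ∈ conditioning set.
  P2: blocked at fork node Hs ∈ conditioning set.
  P3: blocked at fork node Hs ∈ conditioning set.
  P4: blocked at fork node Hs ∈ conditioning set.
  P5: blocked at fork node Hs ∈ conditioning set.
  P6: blocked at fork node Hs ∈ conditioning set.
{Hs} contains no descendant of Zs and blocks every backdoor path.
No other singleton works — e.g. {Tu} leaves P2 open — so {Hs} is the unique smallest valid adjustment set.

{Hs}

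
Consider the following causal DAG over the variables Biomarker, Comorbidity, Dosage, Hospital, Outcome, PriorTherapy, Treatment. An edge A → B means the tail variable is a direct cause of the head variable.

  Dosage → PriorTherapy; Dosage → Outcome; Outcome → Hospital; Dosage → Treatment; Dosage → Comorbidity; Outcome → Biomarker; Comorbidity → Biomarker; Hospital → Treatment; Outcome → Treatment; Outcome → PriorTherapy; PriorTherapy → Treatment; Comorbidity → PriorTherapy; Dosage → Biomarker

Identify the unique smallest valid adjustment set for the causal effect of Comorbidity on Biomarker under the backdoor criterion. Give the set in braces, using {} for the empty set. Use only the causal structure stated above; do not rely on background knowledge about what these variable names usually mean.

Variables eligible for adjustment (non-descendants of Comorbidity, excluding Comorbidity and Biomarker): {Dosage, Hospital, Outcome}.
Backdoor paths from Comorbidity to Biomarker:
  P1: Comorbidity <- Dosage -> Outcome -> Biomarker
  P2: Comorbidity <- Dosage -> PriorTherapy <- Outcome -> Biomarker
  P3: Comorbidity <- Dosage -> PriorTherapy -> Treatment <- Outcome -> Biomarker
  P4: Comorbidity <- Dosage -> PriorTherapy -> Treatment <- Hospital <- Outcome -> Biomarker
  P5: Comorbidity <- Dosage -> Biomarker
  P6: Comorbidity <- Dosage -> Treatment <- Outcome -> Biomarker
  P7: Comorbidity <- Dosage -> Treatment <- Hospital <- Outcome -> Biomarker
  P8: Comorbidity <- Dosage -> Treatment <- PriorTherapy <- Outcome -> Biomarker
The empty set is not sufficient: P1 (Comorbidity <- Dosage -> Outcome -> Biomarker) has no collider blocking it and no conditioned non-collider, so it is open.
Try {Dosage}:
  P1: blocked at fork node Dosage ∈ conditioning set.
  P2: blocked at fork node Dosage ∈ conditioning set.
  P3: blocked at fork node Dosage ∈ conditioning set.
  P4: blocked at fork node Dosage ∈ conditioning set.
  P5: blocked at fork node Dosage ∈ conditioning set.
  P6: blocked at fork node Dosage ∈ conditioning set.
  P7: blocked at fork node Dosage ∈ conditioning set.
  P8: blocked at fork node Dosage ∈ conditioning set.
{Dosage} contains no descendant of Comorbidity and blocks every backdoor path.
No other singleton works — e.g. {Outcome} leaves P5 open — so {Dosage} is the unique smallest valid adjustment set.

{Dosage}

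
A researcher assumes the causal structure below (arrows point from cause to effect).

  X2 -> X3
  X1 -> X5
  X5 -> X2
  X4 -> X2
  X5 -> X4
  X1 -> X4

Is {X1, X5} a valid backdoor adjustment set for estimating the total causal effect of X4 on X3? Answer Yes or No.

Yes

Backdoor paths from X4 to X3 (paths whose first edge points into X4):
  P1: X4 <- X1 -> X5 -> X2 -> X3
  P2: X4 <- X5 -> X2 -> X3
Condition 1 (no descendant of X4 in the set): holds — descendants of X4 are {X2, X3}; none are in {X1, X5}.
Condition 2 (every backdoor path blocked by {X1, X5}):
  P1: blocked at fork node X1 ∈ conditioning set.
  P2: blocked at fork node X5 ∈ conditioning set.
{X1, X5} satisfies the backdoor criterion.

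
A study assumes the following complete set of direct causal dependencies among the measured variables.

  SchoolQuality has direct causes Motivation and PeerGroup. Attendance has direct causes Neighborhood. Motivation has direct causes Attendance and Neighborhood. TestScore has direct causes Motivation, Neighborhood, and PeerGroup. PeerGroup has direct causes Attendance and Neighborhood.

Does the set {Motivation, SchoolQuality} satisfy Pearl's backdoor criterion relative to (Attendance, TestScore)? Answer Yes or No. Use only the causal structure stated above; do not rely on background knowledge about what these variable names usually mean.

Backdoor paths from Attendance to TestScore (paths whose first edge points into Attendance):
  P1: Attendance <- Neighborhood -> Motivation -> SchoolQuality <- PeerGroup -> TestScore
  P2: Attendance <- Neighborhood -> Motivation -> TestScore
  P3: Attendance <- Neighborhood -> PeerGroup -> SchoolQuality <- Motivation -> TestScore
  P4: Attendance <- Neighborhood -> PeerGroup -> TestScore
  P5: Attendance <- Neighborhood -> TestScore
Condition 1 (no descendant of Attendance in the set): FAILS — Motivation and SchoolQuality are descendants of Attendance.
Condition 2 (every backdoor path blocked by {Motivation, SchoolQuality}):
  P1: blocked at chain node Motivation ∈ conditioning set.
  P2: blocked at chain node Motivation ∈ conditioning set.
  P3: blocked at fork node Motivation ∈ conditioning set.
  P4: open — no interior node is in the conditioning set.
  P5: open — no interior node is in the conditioning set.
{Motivation, SchoolQuality} does not satisfy the backdoor criterion.

No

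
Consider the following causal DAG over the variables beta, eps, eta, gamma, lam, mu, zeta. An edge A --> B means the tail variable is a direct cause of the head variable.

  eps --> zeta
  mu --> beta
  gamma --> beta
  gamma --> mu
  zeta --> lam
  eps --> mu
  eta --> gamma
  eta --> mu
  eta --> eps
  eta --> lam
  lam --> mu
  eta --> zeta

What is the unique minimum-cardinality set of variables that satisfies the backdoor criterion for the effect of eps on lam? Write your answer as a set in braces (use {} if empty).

{eta}

Variables eligible for adjustment (non-descendants of eps, excluding eps and lam): {eta, gamma}.
Backdoor paths from eps to lam:
  P1: eps <- eta -> gamma -> mu <- lam
  P2: eps <- eta -> gamma -> beta <- mu <- lam
  P3: eps <- eta -> zeta -> lam
  P4: eps <- eta -> lam
  P5: eps <- eta -> mu <- lam
The empty set is not sufficient: P3 (eps <- eta -> zeta -> lam) has no collider blocking it and no conditioned non-collider, so it is open.
Try {eta}:
  P1: blocked at fork node eta ∈ conditioning set.
  P2: blocked at fork node eta ∈ conditioning set.
  P3: blocked at fork node eta ∈ conditioning set.
  P4: blocked at fork node eta ∈ conditioning set.
  P5: blocked at fork node eta ∈ conditioning set.
{eta} contains no descendant of eps and blocks every backdoor path.
No other singleton works — e.g. {gamma} leaves P3 open — so {eta} is the unique smallest valid adjustment set.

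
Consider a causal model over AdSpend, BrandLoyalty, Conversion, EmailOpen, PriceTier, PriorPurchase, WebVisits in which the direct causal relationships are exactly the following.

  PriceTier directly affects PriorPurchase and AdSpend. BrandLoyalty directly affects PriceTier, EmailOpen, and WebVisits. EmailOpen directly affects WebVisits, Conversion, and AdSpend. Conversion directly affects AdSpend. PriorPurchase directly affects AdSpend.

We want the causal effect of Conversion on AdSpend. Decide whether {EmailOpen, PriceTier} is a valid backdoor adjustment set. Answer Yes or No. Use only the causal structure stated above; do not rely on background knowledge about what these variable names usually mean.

Backdoor paths from Conversion to AdSpend (paths whose first edge points into Conversion):
  P1: Conversion <- EmailOpen <- BrandLoyalty -> PriceTier -> PriorPurchase -> AdSpend
  P2: Conversion <- EmailOpen <- BrandLoyalty -> PriceTier -> AdSpend
  P3: Conversion <- EmailOpen -> AdSpend
  P4: Conversion <- EmailOpen -> WebVisits <- BrandLoyalty -> PriceTier -> PriorPurchase -> AdSpend
  P5: Conversion <- EmailOpen -> WebVisits <- BrandLoyalty -> PriceTier -> AdSpend
Condition 1 (no descendant of Conversion in the set): holds — descendants of Conversion are {AdSpend}; none are in {EmailOpen, PriceTier}.
Condition 2 (every backdoor path blocked by {EmailOpen, PriceTier}):
  P1: blocked at chain node EmailOpen ∈ conditioning set.
  P2: blocked at chain node EmailOpen ∈ conditioning set.
  P3: blocked at fork node EmailOpen ∈ conditioning set.
  P4: blocked at fork node EmailOpen ∈ conditioning set.
  P5: blocked at fork node EmailOpen ∈ conditioning set.
{EmailOpen, PriceTier} satisfies the backdoor criterion.

Yes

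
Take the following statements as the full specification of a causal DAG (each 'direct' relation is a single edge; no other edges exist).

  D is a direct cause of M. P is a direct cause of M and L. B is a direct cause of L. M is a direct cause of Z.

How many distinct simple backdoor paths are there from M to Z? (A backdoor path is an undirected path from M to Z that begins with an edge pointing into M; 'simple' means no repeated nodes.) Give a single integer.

0

A backdoor path from M to Z is any simple undirected path whose first edge points into M (i.e. leaves M via a parent).
Parents of M: {D, P}.
No simple path from any parent of M reaches Z without revisiting M, so there are no backdoor paths.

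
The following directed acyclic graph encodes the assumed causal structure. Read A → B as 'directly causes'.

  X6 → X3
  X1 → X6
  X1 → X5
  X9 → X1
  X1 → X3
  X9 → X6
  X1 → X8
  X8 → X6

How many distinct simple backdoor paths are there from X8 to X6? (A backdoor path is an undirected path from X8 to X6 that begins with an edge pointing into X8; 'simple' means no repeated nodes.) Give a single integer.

3

A backdoor path from X8 to X6 is any simple undirected path whose first edge points into X8 (i.e. leaves X8 via a parent).
Parents of X8: {X1}.
Enumerating:
  P1: X8 <- X1 <- X9 -> X6
  P2: X8 <- X1 -> X6
  P3: X8 <- X1 -> X3 <- X6
That exhausts the simple backdoor paths. Count: 3.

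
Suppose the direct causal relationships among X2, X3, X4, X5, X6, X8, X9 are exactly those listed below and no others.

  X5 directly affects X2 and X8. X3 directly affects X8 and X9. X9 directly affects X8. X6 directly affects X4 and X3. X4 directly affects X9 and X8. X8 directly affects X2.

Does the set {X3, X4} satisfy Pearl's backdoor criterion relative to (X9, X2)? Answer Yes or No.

Backdoor paths from X9 to X2 (paths whose first edge points into X9):
  P1: X9 <- X3 <- X6 -> X4 -> X8 <- X5 -> X2
  P2: X9 <- X3 <- X6 -> X4 -> X8 -> X2
  P3: X9 <- X3 -> X8 <- X5 -> X2
  P4: X9 <- X3 -> X8 -> X2
  P5: X9 <- X4 <- X6 -> X3 -> X8 <- X5 -> X2
  P6: X9 <- X4 <- X6 -> X3 -> X8 -> X2
  P7: X9 <- X4 -> X8 <- X5 -> X2
  P8: X9 <- X4 -> X8 -> X2
Condition 1 (no descendant of X9 in the set): holds — descendants of X9 are {X2, X8}; none are in {X3, X4}.
Condition 2 (every backdoor path blocked by {X3, X4}):
  P1: blocked at chain node X3 ∈ conditioning set.
  P2: blocked at chain node X3 ∈ conditioning set.
  P3: blocked at fork node X3 ∈ conditioning set.
  P4: blocked at fork node X3 ∈ conditioning set.
  P5: blocked at chain node X4 ∈ conditioning set.
  P6: blocked at chain node X4 ∈ conditioning set.
  P7: blocked at fork node X4 ∈ conditioning set.
  P8: blocked at fork node X4 ∈ conditioning set.
{X3, X4} satisfies the backdoor criterion.

Yes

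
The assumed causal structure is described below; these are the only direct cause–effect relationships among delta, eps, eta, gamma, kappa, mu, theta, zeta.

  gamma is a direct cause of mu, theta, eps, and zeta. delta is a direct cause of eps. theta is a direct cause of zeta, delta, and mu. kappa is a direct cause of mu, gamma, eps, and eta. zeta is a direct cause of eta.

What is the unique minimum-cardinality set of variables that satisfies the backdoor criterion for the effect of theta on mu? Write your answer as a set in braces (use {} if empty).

Variables eligible for adjustment (non-descendants of theta, excluding theta and mu): {gamma, kappa}.
Backdoor paths from theta to mu:
  P1: theta <- gamma <- kappa -> mu
  P2: theta <- gamma -> mu
  P3: theta <- gamma -> zeta -> eta <- kappa -> mu
  P4: theta <- gamma -> eps <- kappa -> mu
The empty set is not sufficient: P1 (theta <- gamma <- kappa -> mu) has no collider blocking it and no conditioned non-collider, so it is open.
Try {gamma}:
  P1: blocked at chain node gamma ∈ conditioning set.
  P2: blocked at fork node gamma ∈ conditioning set.
  P3: blocked at fork node gamma ∈ conditioning set.
  P4: blocked at fork node gamma ∈ conditioning set.
{gamma} contains no descendant of theta and blocks every backdoor path.
No other singleton works — e.g. {kappa} leaves P2 open — so {gamma} is the unique smallest valid adjustment set.

{gamma}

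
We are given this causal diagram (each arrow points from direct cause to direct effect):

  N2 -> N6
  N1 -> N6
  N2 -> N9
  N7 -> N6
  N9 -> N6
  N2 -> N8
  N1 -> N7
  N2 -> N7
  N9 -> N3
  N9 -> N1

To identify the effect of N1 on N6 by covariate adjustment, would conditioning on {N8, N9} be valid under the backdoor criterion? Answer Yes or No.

Yes

Backdoor paths from N1 to N6 (paths whose first edge points into N1):
  P1: N1 <- N9 <- N2 -> N7 -> N6
  P2: N1 <- N9 <- N2 -> N6
  P3: N1 <- N9 -> N6
Condition 1 (no descendant of N1 in the set): holds — descendants of N1 are {N6, N7}; none are in {N8, N9}.
Condition 2 (every backdoor path blocked by {N8, N9}):
  P1: blocked at chain node N9 ∈ conditioning set.
  P2: blocked at chain node N9 ∈ conditioning set.
  P3: blocked at fork node N9 ∈ conditioning set.
{N8, N9} satisfies the backdoor criterion.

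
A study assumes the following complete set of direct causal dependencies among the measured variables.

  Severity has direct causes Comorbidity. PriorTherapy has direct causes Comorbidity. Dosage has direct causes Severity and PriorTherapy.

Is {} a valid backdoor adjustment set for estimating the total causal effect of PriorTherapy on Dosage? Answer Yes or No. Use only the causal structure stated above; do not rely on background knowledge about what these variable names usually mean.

Backdoor paths from PriorTherapy to Dosage (paths whose first edge points into PriorTherapy):
  P1: PriorTherapy <- Comorbidity -> Severity -> Dosage
Condition 1 (no descendant of PriorTherapy in the set): holds — descendants of PriorTherapy are {Dosage}; none are in {}.
Condition 2 (every backdoor path blocked by {}):
  P1: open — no interior node is in the conditioning set.
{} does not satisfy the backdoor criterion.

No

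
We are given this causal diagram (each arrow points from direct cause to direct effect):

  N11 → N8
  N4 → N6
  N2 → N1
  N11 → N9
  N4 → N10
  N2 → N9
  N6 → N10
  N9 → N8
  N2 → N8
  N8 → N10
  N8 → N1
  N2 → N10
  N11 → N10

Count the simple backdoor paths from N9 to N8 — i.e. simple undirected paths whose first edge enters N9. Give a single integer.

8

A backdoor path from N9 to N8 is any simple undirected path whose first edge points into N9 (i.e. leaves N9 via a parent).
Parents of N9: {N11, N2}.
Enumerating:
  P1: N9 <- N11 -> N8
  P2: N9 <- N11 -> N10 <- N2 -> N8
  P3: N9 <- N11 -> N10 <- N2 -> N1 <- N8
  P4: N9 <- N11 -> N10 <- N8
  P5: N9 <- N2 -> N8
  P6: N9 <- N2 -> N1 <- N8
  P7: N9 <- N2 -> N10 <- N11 -> N8
  P8: N9 <- N2 -> N10 <- N8
That exhausts the simple backdoor paths. Count: 8.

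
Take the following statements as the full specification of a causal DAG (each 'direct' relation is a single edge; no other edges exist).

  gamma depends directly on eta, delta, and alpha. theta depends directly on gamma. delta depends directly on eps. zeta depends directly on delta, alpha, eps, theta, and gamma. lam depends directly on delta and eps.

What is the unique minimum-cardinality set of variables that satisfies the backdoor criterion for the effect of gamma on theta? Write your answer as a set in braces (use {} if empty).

Variables eligible for adjustment (non-descendants of gamma, excluding gamma and theta): {alpha, delta, eps, eta, lam}.
Backdoor paths from gamma to theta:
  P1: gamma <- alpha -> zeta <- theta
  P2: gamma <- delta <- eps -> zeta <- theta
  P3: gamma <- delta -> lam <- eps -> zeta <- theta
  P4: gamma <- delta -> zeta <- theta
Each backdoor path contains an unconditioned collider, so every path is already blocked with the empty conditioning set:
  P1: blocked at collider zeta (neither it nor any descendant is in the conditioning set).
  P2: blocked at collider zeta (neither it nor any descendant is in the conditioning set).
  P3: blocked at collider lam (neither it nor any descendant is in the conditioning set).
  P4: blocked at collider zeta (neither it nor any descendant is in the conditioning set).
The empty set is therefore the unique smallest valid set.

{}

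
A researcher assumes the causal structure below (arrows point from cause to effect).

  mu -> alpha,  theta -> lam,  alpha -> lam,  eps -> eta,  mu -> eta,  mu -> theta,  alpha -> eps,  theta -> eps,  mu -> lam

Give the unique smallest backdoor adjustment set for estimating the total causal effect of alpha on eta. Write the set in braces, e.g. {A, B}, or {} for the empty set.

Variables eligible for adjustment (non-descendants of alpha, excluding alpha and eta): {mu, theta}.
Backdoor paths from alpha to eta:
  P1: alpha <- mu -> theta -> eps -> eta
  P2: alpha <- mu -> lam <- theta -> eps -> eta
  P3: alpha <- mu -> eta
The empty set is not sufficient: P1 (alpha <- mu -> theta -> eps -> eta) has no collider blocking it and no conditioned non-collider, so it is open.
Try {mu}:
  P1: blocked at fork node mu ∈ conditioning set.
  P2: blocked at fork node mu ∈ conditioning set.
  P3: blocked at fork node mu ∈ conditioning set.
{mu} contains no descendant of alpha and blocks every backdoor path.
No other singleton works — e.g. {theta} leaves P3 open — so {mu} is the unique smallest valid adjustment set.

{mu}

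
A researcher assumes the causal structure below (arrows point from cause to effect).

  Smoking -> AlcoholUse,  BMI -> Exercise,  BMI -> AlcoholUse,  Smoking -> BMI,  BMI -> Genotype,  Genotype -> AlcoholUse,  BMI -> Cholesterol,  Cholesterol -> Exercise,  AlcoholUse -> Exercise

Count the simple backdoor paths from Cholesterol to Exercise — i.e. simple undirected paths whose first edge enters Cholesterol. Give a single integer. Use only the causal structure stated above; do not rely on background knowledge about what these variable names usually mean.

A backdoor path from Cholesterol to Exercise is any simple undirected path whose first edge points into Cholesterol (i.e. leaves Cholesterol via a parent).
Parents of Cholesterol: {BMI}.
Enumerating:
  P1: Cholesterol <- BMI <- Smoking -> AlcoholUse -> Exercise
  P2: Cholesterol <- BMI -> Genotype -> AlcoholUse -> Exercise
  P3: Cholesterol <- BMI -> AlcoholUse -> Exercise
  P4: Cholesterol <- BMI -> Exercise
That exhausts the simple backdoor paths. Count: 4.

4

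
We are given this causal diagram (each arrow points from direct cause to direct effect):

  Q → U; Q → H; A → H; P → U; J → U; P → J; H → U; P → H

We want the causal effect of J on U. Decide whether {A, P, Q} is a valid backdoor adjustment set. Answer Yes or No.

Backdoor paths from J to U (paths whose first edge points into J):
  P1: J <- P -> H <- Q -> U
  P2: J <- P -> H -> U
  P3: J <- P -> U
Condition 1 (no descendant of J in the set): holds — descendants of J are {U}; none are in {A, P, Q}.
Condition 2 (every backdoor path blocked by {A, P, Q}):
  P1: blocked at fork node P ∈ conditioning set.
  P2: blocked at fork node P ∈ conditioning set.
  P3: blocked at fork node P ∈ conditioning set.
{A, P, Q} satisfies the backdoor criterion.

Yes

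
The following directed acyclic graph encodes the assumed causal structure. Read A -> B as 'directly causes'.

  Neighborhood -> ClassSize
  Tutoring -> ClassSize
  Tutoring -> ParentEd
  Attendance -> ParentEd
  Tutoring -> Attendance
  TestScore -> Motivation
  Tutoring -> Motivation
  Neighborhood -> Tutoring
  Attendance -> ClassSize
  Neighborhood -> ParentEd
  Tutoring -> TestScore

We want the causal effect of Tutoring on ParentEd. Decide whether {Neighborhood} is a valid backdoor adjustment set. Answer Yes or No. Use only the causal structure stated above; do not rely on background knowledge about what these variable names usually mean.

Backdoor paths from Tutoring to ParentEd (paths whose first edge points into Tutoring):
  P1: Tutoring <- Neighborhood -> ClassSize <- Attendance -> ParentEd
  P2: Tutoring <- Neighborhood -> ParentEd
Condition 1 (no descendant of Tutoring in the set): holds — descendants of Tutoring are {Attendance, ClassSize, Motivation, ParentEd, TestScore}; none are in {Neighborhood}.
Condition 2 (every backdoor path blocked by {Neighborhood}):
  P1: blocked at fork node Neighborhood ∈ conditioning set.
  P2: blocked at fork node Neighborhood ∈ conditioning set.
{Neighborhood} satisfies the backdoor criterion.

Yes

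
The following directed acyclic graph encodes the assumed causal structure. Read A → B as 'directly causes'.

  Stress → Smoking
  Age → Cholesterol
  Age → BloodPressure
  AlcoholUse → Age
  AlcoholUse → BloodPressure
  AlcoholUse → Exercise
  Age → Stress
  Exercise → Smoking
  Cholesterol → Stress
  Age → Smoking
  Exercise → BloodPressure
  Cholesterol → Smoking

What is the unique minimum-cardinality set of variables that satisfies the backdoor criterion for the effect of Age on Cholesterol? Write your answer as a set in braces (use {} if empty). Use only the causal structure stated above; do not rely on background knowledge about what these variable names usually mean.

Variables eligible for adjustment (non-descendants of Age, excluding Age and Cholesterol): {AlcoholUse, Exercise}.
Backdoor paths from Age to Cholesterol:
  P1: Age <- AlcoholUse -> Exercise -> Smoking <- Cholesterol
  P2: Age <- AlcoholUse -> Exercise -> Smoking <- Stress <- Cholesterol
  P3: Age <- AlcoholUse -> BloodPressure <- Exercise -> Smoking <- Cholesterol
  P4: Age <- AlcoholUse -> BloodPressure <- Exercise -> Smoking <- Stress <- Cholesterol
Each backdoor path contains an unconditioned collider, so every path is already blocked with the empty conditioning set:
  P1: blocked at collider Smoking (neither it nor any descendant is in the conditioning set).
  P2: blocked at collider Smoking (neither it nor any descendant is in the conditioning set).
  P3: blocked at collider BloodPressure (neither it nor any descendant is in the conditioning set).
  P4: blocked at collider BloodPressure (neither it nor any descendant is in the conditioning set).
The empty set is therefore the unique smallest valid set.

{}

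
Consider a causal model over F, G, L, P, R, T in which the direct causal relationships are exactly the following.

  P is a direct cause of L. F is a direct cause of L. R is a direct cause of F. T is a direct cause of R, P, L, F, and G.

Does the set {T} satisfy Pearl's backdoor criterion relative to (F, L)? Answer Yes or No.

Backdoor paths from F to L (paths whose first edge points into F):
  P1: F <- T -> P -> L
  P2: F <- T -> L
  P3: F <- R <- T -> P -> L
  P4: F <- R <- T -> L
Condition 1 (no descendant of F in the set): holds — descendants of F are {L}; none are in {T}.
Condition 2 (every backdoor path blocked by {T}):
  P1: blocked at fork node T ∈ conditioning set.
  P2: blocked at fork node T ∈ conditioning set.
  P3: blocked at fork node T ∈ conditioning set.
  P4: blocked at fork node T ∈ conditioning set.
{T} satisfies the backdoor criterion.

Yes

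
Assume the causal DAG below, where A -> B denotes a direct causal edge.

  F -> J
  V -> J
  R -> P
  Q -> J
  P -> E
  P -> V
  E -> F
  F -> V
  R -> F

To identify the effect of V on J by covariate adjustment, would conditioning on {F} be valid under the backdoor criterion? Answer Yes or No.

Yes

Backdoor paths from V to J (paths whose first edge points into V):
  P1: V <- P <- R -> F -> J
  P2: V <- P -> E -> F -> J
  P3: V <- F -> J
Condition 1 (no descendant of V in the set): holds — descendants of V are {J}; none are in {F}.
Condition 2 (every backdoor path blocked by {F}):
  P1: blocked at chain node F ∈ conditioning set.
  P2: blocked at chain node F ∈ conditioning set.
  P3: blocked at fork node F ∈ conditioning set.
{F} satisfies the backdoor criterion.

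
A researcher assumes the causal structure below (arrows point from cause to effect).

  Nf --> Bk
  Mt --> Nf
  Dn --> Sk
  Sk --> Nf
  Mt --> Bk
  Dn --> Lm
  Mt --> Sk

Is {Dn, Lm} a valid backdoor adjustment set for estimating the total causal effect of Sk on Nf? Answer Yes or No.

No

Backdoor paths from Sk to Nf (paths whose first edge points into Sk):
  P1: Sk <- Mt -> Nf
  P2: Sk <- Mt -> Bk <- Nf
Condition 1 (no descendant of Sk in the set): holds — descendants of Sk are {Bk, Nf}; none are in {Dn, Lm}.
Condition 2 (every backdoor path blocked by {Dn, Lm}):
  P1: open — no interior node is in the conditioning set.
  P2: blocked at collider Bk (neither it nor any descendant is in the conditioning set).
{Dn, Lm} does not satisfy the backdoor criterion.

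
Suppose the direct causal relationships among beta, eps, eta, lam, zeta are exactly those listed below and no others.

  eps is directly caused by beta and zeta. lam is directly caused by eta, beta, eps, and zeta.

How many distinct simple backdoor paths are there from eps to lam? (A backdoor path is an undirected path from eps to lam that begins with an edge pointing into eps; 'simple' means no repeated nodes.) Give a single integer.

2

A backdoor path from eps to lam is any simple undirected path whose first edge points into eps (i.e. leaves eps via a parent).
Parents of eps: {beta, zeta}.
Enumerating:
  P1: eps <- zeta -> lam
  P2: eps <- beta -> lam
That exhausts the simple backdoor paths. Count: 2.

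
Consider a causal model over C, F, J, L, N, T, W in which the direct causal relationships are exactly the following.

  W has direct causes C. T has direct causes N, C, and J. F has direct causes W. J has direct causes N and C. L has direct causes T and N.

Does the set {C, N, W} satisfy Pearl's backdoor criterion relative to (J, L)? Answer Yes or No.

Yes

Backdoor paths from J to L (paths whose first edge points into J):
  P1: J <- C -> T <- N -> L
  P2: J <- C -> T -> L
  P3: J <- N -> T -> L
  P4: J <- N -> L
Condition 1 (no descendant of J in the set): holds — descendants of J are {L, T}; none are in {C, N, W}.
Condition 2 (every backdoor path blocked by {C, N, W}):
  P1: blocked at fork node C ∈ conditioning set.
  P2: blocked at fork node C ∈ conditioning set.
  P3: blocked at fork node N ∈ conditioning set.
  P4: blocked at fork node N ∈ conditioning set.
{C, N, W} satisfies the backdoor criterion.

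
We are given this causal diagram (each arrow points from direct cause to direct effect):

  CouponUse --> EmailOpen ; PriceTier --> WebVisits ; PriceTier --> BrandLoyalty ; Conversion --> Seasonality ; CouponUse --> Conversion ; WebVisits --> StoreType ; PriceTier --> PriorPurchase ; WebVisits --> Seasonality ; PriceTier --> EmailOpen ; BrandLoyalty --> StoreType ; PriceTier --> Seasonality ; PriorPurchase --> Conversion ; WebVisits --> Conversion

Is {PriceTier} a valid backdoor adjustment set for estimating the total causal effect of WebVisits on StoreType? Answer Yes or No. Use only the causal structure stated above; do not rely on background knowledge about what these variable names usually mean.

Backdoor paths from WebVisits to StoreType (paths whose first edge points into WebVisits):
  P1: WebVisits <- PriceTier -> BrandLoyalty -> StoreType
Condition 1 (no descendant of WebVisits in the set): holds — descendants of WebVisits are {Conversion, Seasonality, StoreType}; none are in {PriceTier}.
Condition 2 (every backdoor path blocked by {PriceTier}):
  P1: blocked at fork node PriceTier ∈ conditioning set.
{PriceTier} satisfies the backdoor criterion.

Yes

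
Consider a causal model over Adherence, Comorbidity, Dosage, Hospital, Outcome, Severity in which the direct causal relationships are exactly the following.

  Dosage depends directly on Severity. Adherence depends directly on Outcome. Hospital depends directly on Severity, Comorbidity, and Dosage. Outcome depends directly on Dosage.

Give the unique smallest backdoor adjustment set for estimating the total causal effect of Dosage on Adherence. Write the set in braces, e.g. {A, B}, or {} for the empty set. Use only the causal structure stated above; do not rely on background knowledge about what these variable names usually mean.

Variables eligible for adjustment (non-descendants of Dosage, excluding Dosage and Adherence): {Comorbidity, Severity}.
Backdoor paths from Dosage to Adherence:
  (none)
With no backdoor paths the empty set already satisfies the criterion, and it is trivially minimal.

{}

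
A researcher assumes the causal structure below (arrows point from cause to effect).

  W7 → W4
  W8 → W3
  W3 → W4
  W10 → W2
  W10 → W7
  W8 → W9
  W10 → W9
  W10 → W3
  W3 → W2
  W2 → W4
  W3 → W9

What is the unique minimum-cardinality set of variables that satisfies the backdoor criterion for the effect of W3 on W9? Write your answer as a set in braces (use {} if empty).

Variables eligible for adjustment (non-descendants of W3, excluding W3 and W9): {W10, W7, W8}.
Backdoor paths from W3 to W9:
  P1: W3 <- W8 -> W9
  P2: W3 <- W10 -> W9
The empty set is not sufficient: P1 (W3 <- W8 -> W9) has no collider blocking it and no conditioned non-collider, so it is open.
Try {W10, W8}:
  P1: blocked at fork node W8 ∈ conditioning set.
  P2: blocked at fork node W10 ∈ conditioning set.
{W10, W8} contains no descendant of W3 and blocks every backdoor path.
Every element of {W10, W8} is needed (dropping W10 leaves P2 open; dropping W8 leaves P1 open), so no proper subset is valid.
Among all size-2 subsets of the eligible variables, only {W10, W8} blocks every backdoor path, so it is the unique smallest valid adjustment set.

{W10, W8}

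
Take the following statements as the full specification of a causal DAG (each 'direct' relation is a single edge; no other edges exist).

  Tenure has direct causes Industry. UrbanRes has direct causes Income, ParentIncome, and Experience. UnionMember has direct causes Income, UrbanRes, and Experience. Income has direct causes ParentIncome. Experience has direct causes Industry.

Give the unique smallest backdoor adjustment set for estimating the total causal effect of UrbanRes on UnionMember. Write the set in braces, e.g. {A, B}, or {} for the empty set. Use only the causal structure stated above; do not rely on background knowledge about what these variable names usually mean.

Variables eligible for adjustment (non-descendants of UrbanRes, excluding UrbanRes and UnionMember): {Experience, Income, Industry, ParentIncome, Tenure}.
Backdoor paths from UrbanRes to UnionMember:
  P1: UrbanRes <- ParentIncome -> Income -> UnionMember
  P2: UrbanRes <- Income -> UnionMember
  P3: UrbanRes <- Experience -> UnionMember
The empty set is not sufficient: P1 (UrbanRes <- ParentIncome -> Income -> UnionMember) has no collider blocking it and no conditioned non-collider, so it is open.
Try {Experience, Income}:
  P1: blocked at chain node Income ∈ conditioning set.
  P2: blocked at fork node Income ∈ conditioning set.
  P3: blocked at fork node Experience ∈ conditioning set.
{Experience, Income} contains no descendant of UrbanRes and blocks every backdoor path.
Every element of {Experience, Income} is needed (dropping Experience leaves P3 open; dropping Income leaves P1 open), so no proper subset is valid.
Among all size-2 subsets of the eligible variables, only {Experience, Income} blocks every backdoor path, so it is the unique smallest valid adjustment set.

{Experience, Income}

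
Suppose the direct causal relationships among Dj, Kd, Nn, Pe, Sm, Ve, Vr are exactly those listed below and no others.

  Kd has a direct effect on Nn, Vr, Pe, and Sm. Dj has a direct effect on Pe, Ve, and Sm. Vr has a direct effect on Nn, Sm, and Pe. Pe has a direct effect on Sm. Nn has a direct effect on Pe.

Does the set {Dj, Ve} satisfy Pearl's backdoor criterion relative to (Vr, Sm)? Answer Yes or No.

No

Backdoor paths from Vr to Sm (paths whose first edge points into Vr):
  P1: Vr <- Kd -> Nn -> Pe <- Dj -> Sm
  P2: Vr <- Kd -> Nn -> Pe -> Sm
  P3: Vr <- Kd -> Pe <- Dj -> Sm
  P4: Vr <- Kd -> Pe -> Sm
  P5: Vr <- Kd -> Sm
Condition 1 (no descendant of Vr in the set): holds — descendants of Vr are {Nn, Pe, Sm}; none are in {Dj, Ve}.
Condition 2 (every backdoor path blocked by {Dj, Ve}):
  P1: blocked at collider Pe (neither it nor any descendant is in the conditioning set).
  P2: open — no interior node is in the conditioning set.
  P3: blocked at collider Pe (neither it nor any descendant is in the conditioning set).
  P4: open — no interior node is in the conditioning set.
  P5: open — no interior node is in the conditioning set.
{Dj, Ve} does not satisfy the backdoor criterion.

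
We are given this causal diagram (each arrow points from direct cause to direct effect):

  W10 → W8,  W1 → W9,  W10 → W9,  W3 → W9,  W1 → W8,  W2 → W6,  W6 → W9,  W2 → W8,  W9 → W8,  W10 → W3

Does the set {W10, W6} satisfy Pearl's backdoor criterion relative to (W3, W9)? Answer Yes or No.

Backdoor paths from W3 to W9 (paths whose first edge points into W3):
  P1: W3 <- W10 -> W9
  P2: W3 <- W10 -> W8 <- W2 -> W6 -> W9
  P3: W3 <- W10 -> W8 <- W1 -> W9
  P4: W3 <- W10 -> W8 <- W9
Condition 1 (no descendant of W3 in the set): holds — descendants of W3 are {W8, W9}; none are in {W10, W6}.
Condition 2 (every backdoor path blocked by {W10, W6}):
  P1: blocked at fork node W10 ∈ conditioning set.
  P2: blocked at fork node W10 ∈ conditioning set.
  P3: blocked at fork node W10 ∈ conditioning set.
  P4: blocked at fork node W10 ∈ conditioning set.
{W10, W6} satisfies the backdoor criterion.

Yes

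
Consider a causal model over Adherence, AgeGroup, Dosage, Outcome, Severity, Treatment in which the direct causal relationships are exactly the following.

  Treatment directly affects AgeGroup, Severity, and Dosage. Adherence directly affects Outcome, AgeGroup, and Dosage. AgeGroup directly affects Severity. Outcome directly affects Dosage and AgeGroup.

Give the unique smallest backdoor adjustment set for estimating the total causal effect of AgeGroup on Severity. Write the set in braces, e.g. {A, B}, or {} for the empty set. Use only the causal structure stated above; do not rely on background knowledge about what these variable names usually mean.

Variables eligible for adjustment (non-descendants of AgeGroup, excluding AgeGroup and Severity): {Adherence, Dosage, Outcome, Treatment}.
Backdoor paths from AgeGroup to Severity:
  P1: AgeGroup <- Adherence -> Outcome -> Dosage <- Treatment -> Severity
  P2: AgeGroup <- Adherence -> Dosage <- Treatment -> Severity
  P3: AgeGroup <- Treatment -> Severity
  P4: AgeGroup <- Outcome <- Adherence -> Dosage <- Treatment -> Severity
  P5: AgeGroup <- Outcome -> Dosage <- Treatment -> Severity
The empty set is not sufficient: P3 (AgeGroup <- Treatment -> Severity) has no collider blocking it and no conditioned non-collider, so it is open.
Try {Treatment}:
  P1: blocked at collider Dosage (neither it nor any descendant is in the conditioning set).
  P2: blocked at collider Dosage (neither it nor any descendant is in the conditioning set).
  P3: blocked at fork node Treatment ∈ conditioning set.
  P4: blocked at collider Dosage (neither it nor any descendant is in the conditioning set).
  P5: blocked at collider Dosage (neither it nor any descendant is in the conditioning set).
{Treatment} contains no descendant of AgeGroup and blocks every backdoor path.
No other singleton works — e.g. {Adherence} leaves P3 open — so {Treatment} is the unique smallest valid adjustment set.

{Treatment}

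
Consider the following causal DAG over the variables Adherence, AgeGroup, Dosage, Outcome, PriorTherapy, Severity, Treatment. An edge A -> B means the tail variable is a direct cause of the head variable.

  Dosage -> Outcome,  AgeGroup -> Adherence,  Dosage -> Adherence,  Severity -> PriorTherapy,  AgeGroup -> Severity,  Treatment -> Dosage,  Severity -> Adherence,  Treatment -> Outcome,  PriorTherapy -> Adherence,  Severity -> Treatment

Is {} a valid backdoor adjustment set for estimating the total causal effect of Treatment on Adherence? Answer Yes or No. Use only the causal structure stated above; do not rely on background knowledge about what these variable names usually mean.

No

Backdoor paths from Treatment to Adherence (paths whose first edge points into Treatment):
  P1: Treatment <- Severity <- AgeGroup -> Adherence
  P2: Treatment <- Severity -> PriorTherapy -> Adherence
  P3: Treatment <- Severity -> Adherence
Condition 1 (no descendant of Treatment in the set): holds — descendants of Treatment are {Adherence, Dosage, Outcome}; none are in {}.
Condition 2 (every backdoor path blocked by {}):
  P1: open — no interior node is in the conditioning set.
  P2: open — no interior node is in the conditioning set.
  P3: open — no interior node is in the conditioning set.
{} does not satisfy the backdoor criterion.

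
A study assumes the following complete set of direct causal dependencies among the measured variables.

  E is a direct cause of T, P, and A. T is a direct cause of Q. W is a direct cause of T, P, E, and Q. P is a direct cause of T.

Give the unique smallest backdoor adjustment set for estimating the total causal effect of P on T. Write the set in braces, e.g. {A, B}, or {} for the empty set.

Variables eligible for adjustment (non-descendants of P, excluding P and T): {A, E, W}.
Backdoor paths from P to T:
  P1: P <- W -> E -> T
  P2: P <- W -> T
  P3: P <- W -> Q <- T
  P4: P <- E <- W -> T
  P5: P <- E <- W -> Q <- T
  P6: P <- E -> T
The empty set is not sufficient: P1 (P <- W -> E -> T) has no collider blocking it and no conditioned non-collider, so it is open.
Try {E, W}:
  P1: blocked at fork node W ∈ conditioning set.
  P2: blocked at fork node W ∈ conditioning set.
  P3: blocked at fork node W ∈ conditioning set.
  P4: blocked at chain node E ∈ conditioning set.
  P5: blocked at chain node E ∈ conditioning set.
  P6: blocked at fork node E ∈ conditioning set.
{E, W} contains no descendant of P and blocks every backdoor path.
Every element of {E, W} is needed (dropping E leaves P6 open; dropping W leaves P2 open), so no proper subset is valid.
Among all size-2 subsets of the eligible variables, only {E, W} blocks every backdoor path, so it is the unique smallest valid adjustment set.

{E, W}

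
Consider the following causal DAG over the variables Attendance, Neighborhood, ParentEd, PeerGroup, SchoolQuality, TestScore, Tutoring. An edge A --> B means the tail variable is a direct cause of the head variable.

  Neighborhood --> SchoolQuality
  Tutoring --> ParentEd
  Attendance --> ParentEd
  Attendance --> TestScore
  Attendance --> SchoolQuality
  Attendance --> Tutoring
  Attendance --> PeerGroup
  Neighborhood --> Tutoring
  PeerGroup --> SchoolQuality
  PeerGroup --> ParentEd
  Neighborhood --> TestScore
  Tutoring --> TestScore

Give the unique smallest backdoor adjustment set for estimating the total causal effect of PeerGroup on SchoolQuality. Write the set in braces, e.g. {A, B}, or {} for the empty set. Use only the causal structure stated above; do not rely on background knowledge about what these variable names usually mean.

{Attendance}

Variables eligible for adjustment (non-descendants of PeerGroup, excluding PeerGroup and SchoolQuality): {Attendance, Neighborhood, TestScore, Tutoring}.
Backdoor paths from PeerGroup to SchoolQuality:
  P1: PeerGroup <- Attendance -> Tutoring <- Neighborhood -> SchoolQuality
  P2: PeerGroup <- Attendance -> Tutoring -> TestScore <- Neighborhood -> SchoolQuality
  P3: PeerGroup <- Attendance -> SchoolQuality
  P4: PeerGroup <- Attendance -> TestScore <- Neighborhood -> SchoolQuality
  P5: PeerGroup <- Attendance -> TestScore <- Tutoring <- Neighborhood -> SchoolQuality
  P6: PeerGroup <- Attendance -> ParentEd <- Tutoring <- Neighborhood -> SchoolQuality
  P7: PeerGroup <- Attendance -> ParentEd <- Tutoring -> TestScore <- Neighborhood -> SchoolQuality
The empty set is not sufficient: P3 (PeerGroup <- Attendance -> SchoolQuality) has no collider blocking it and no conditioned non-collider, so it is open.
Try {Attendance}:
  P1: blocked at fork node Attendance ∈ conditioning set.
  P2: blocked at fork node Attendance ∈ conditioning set.
  P3: blocked at fork node Attendance ∈ conditioning set.
  P4: blocked at fork node Attendance ∈ conditioning set.
  P5: blocked at fork node Attendance ∈ conditioning set.
  P6: blocked at fork node Attendance ∈ conditioning set.
  P7: blocked at fork node Attendance ∈ conditioning set.
{Attendance} contains no descendant of PeerGroup and blocks every backdoor path.
No other singleton works — e.g. {Neighborhood} leaves P3 open — so {Attendance} is the unique smallest valid adjustment set.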